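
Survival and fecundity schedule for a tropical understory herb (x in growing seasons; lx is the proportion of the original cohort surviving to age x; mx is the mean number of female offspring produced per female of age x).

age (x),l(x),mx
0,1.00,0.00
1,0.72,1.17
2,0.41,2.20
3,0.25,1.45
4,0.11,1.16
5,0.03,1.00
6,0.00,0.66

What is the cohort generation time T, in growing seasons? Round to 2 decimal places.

lx·mx: 0, 0.8424, 0.902, 0.3625, 0.1276, 0.03, 0 → R0 = 2.2645
x·lx·mx: 0, 0.8424, 1.804, 1.0875, 0.5104, 0.15, 0 → Σ = 4.3943
T = 4.3943 / 2.2645 = 1.940517… → 1.94

1.94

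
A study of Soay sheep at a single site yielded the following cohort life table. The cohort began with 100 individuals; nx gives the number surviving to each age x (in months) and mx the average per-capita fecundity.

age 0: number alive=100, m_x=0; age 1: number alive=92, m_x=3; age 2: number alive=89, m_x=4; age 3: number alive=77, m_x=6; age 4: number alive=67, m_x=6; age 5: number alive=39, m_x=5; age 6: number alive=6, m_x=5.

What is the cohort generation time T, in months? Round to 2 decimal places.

lx = nx/n0 = nx/100: 1, 0.92, 0.89, 0.77, 0.67, 0.39, 0.06
lx·mx: 0, 2.76, 3.56, 4.62, 4.02, 1.95, 0.3 → R0 = 17.21
x·lx·mx: 0, 2.76, 7.12, 13.86, 16.08, 9.75, 1.8 → Σ = 51.37
T = 51.37 / 17.21 = 2.984893… → 2.98

2.98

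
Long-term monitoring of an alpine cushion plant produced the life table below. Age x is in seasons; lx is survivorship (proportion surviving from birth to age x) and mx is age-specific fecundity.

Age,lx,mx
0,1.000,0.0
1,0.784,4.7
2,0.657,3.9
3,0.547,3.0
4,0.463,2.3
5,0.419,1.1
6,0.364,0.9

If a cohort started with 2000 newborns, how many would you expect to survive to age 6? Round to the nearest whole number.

Expected survivors = N0 · l_6 = 2000 × 0.364 = 728 → 728

728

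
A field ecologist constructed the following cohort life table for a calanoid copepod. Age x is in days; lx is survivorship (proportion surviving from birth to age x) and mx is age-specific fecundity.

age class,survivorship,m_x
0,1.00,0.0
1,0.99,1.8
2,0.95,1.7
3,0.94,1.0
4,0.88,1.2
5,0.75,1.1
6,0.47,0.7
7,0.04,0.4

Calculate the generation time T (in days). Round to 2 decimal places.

lx·mx: 0, 1.782, 1.615, 0.94, 1.056, 0.825, 0.329, 0.016 → R0 = 6.563
x·lx·mx: 0, 1.782, 3.23, 2.82, 4.224, 4.125, 1.974, 0.112 → Σ = 18.267
T = 18.267 / 6.563 = 2.783331… → 2.78

2.78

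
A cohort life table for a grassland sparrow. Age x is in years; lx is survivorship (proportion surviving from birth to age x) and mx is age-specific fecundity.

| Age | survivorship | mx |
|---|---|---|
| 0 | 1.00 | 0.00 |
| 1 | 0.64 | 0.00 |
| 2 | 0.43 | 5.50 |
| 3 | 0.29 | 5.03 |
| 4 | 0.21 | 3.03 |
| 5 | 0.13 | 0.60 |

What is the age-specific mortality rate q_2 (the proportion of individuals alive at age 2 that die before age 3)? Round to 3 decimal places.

q_2 = (l_2 − l_3) / l_2 = (0.43 − 0.29) / 0.43
     = 0.14 / 0.43 = 0.325581… → 0.326

0.326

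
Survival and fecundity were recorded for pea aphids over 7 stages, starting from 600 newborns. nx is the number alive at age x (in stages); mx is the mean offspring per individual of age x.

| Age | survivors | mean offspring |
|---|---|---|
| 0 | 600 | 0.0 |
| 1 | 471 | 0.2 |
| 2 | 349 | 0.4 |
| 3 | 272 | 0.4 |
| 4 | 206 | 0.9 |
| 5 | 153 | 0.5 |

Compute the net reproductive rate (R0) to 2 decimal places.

1.01

lx = nx/n0 = nx/600: 1, 0.785, 0.58167…, 0.45333…, 0.34333…, 0.255
lx·mx by age: 0, 0.157, 0.232667…, 0.181333…, 0.309…, 0.1275
R0 = Σ lx·mx = 1.0075… → 1.01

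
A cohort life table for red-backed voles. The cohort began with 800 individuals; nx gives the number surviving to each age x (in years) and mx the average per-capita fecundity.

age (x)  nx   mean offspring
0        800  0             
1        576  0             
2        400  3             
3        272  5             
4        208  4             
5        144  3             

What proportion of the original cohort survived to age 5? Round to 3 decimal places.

0.180

l_5 = n_5/n_0 = 144/800 = 0.18 → 0.180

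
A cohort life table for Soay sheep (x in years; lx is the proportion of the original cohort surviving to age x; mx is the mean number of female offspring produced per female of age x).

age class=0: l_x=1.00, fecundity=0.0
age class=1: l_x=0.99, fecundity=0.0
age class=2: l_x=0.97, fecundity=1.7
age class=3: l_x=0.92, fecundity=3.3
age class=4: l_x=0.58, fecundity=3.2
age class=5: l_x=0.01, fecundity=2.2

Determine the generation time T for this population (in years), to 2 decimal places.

3.04

lx·mx: 0, 0, 1.649, 3.036, 1.856, 0.022 → R0 = 6.563
x·lx·mx: 0, 0, 3.298, 9.108, 7.424, 0.11 → Σ = 19.94
T = 19.94 / 6.563 = 3.038245… → 3.04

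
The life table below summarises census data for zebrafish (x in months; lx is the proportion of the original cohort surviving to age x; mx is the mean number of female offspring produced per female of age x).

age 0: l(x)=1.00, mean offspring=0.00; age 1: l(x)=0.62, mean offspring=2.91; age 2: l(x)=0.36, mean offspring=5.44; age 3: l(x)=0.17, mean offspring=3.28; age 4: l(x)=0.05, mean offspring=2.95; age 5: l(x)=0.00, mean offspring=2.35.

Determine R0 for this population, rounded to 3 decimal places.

lx·mx by age: 0, 1.8042, 1.9584, 0.5576, 0.1475, 0
R0 = Σ lx·mx = 4.4677 → 4.468

4.468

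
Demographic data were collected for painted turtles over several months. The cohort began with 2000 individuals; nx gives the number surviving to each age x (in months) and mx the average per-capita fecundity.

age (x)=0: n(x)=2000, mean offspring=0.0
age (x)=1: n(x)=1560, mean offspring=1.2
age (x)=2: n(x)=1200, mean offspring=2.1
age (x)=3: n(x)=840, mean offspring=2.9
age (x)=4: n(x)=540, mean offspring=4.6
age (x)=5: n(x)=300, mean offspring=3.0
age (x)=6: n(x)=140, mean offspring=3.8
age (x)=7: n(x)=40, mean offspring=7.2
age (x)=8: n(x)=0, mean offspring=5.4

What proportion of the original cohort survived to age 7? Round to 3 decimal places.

l_7 = n_7/n_0 = 40/2000 = 0.02 → 0.020

0.020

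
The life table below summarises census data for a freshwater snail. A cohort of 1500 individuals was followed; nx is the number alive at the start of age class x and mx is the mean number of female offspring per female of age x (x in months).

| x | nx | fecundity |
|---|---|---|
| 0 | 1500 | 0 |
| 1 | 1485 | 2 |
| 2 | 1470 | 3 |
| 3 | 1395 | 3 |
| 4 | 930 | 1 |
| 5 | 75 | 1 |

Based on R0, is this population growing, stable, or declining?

lx = nx/n0 = nx/1500: 1, 0.99, 0.98, 0.93, 0.62, 0.05
R0 = Σ lx·mx = 0 + 1.98 + 2.94 + 2.79 + 0.62 + 0.05 = 8.38
R0 > 1, so the population is growing.

growing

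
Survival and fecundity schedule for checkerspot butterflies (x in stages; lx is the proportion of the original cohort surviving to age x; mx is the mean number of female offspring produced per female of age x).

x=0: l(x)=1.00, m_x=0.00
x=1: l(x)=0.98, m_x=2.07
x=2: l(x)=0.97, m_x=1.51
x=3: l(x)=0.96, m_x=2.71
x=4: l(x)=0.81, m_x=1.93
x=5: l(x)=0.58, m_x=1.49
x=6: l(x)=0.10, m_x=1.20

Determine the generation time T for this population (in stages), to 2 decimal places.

2.78

lx·mx: 0, 2.0286, 1.4647, 2.6016, 1.5633, 0.8642, 0.12 → R0 = 8.6424
x·lx·mx: 0, 2.0286, 2.9294, 7.8048, 6.2532, 4.321, 0.72 → Σ = 24.057
T = 24.057 / 8.6424 = 2.783602… → 2.78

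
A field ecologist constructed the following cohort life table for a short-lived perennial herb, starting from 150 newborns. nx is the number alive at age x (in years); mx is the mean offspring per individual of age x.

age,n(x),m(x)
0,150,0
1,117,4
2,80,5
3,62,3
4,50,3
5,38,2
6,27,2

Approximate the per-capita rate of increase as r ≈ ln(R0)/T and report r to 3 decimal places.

0.931

lx = nx/n0 = nx/150: 1, 0.78, 0.53333…, 0.41333…, 0.33333…, 0.25333…, 0.18
R0 = Σ lx·mx = 0 + 3.12 + 2.66667… + 1.24… + 1… + 0.50667… + 0.36 = 8.893333…
Σ x·lx·mx = 20.866667…; T = 20.866667…/8.893333… = 2.34633…
r ≈ ln(R0)/T = ln(8.893333…)/2.34633… = 0.93137… → 0.931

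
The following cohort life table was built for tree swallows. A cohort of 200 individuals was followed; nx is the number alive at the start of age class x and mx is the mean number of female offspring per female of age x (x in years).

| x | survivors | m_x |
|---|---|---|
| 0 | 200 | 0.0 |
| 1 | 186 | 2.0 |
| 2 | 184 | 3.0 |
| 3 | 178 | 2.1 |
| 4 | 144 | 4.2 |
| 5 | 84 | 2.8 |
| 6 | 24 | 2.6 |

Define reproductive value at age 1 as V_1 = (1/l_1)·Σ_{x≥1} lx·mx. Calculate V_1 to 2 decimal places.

11.83

lx = nx/n0 = nx/200: 1, 0.93, 0.92, 0.89, 0.72, 0.42, 0.12
lx·mx for x ≥ 1: 1.86, 2.76, 1.869, 3.024, 1.176, 0.312 → sum = 11.001
V_1 = 11.001 / l_1 = 11.001 / 0.93 = 11.829032… → 11.83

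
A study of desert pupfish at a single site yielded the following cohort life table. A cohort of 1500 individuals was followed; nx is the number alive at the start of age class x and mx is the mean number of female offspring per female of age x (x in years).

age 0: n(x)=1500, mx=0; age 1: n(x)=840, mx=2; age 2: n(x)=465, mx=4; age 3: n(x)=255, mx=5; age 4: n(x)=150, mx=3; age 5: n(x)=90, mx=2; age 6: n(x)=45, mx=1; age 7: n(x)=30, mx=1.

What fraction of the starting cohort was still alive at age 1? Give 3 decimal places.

0.560

l_1 = n_1/n_0 = 840/1500 = 0.56 → 0.560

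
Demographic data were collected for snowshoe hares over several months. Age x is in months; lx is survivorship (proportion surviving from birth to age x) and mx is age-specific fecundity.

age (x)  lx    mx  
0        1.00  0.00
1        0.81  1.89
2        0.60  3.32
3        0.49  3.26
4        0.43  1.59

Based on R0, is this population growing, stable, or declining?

growing

R0 = Σ lx·mx = 0 + 1.5309 + 1.992 + 1.5974 + 0.6837 = 5.804
R0 > 1, so the population is growing.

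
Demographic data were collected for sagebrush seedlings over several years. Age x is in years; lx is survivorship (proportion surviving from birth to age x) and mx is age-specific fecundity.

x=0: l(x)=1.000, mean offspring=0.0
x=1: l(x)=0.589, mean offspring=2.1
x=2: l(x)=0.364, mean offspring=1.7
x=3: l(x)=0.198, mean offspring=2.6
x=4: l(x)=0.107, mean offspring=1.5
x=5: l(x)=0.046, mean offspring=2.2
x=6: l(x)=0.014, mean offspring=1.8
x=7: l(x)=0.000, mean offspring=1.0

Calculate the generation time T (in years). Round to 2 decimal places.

2.00

lx·mx: 0, 1.2369, 0.6188, 0.5148, 0.1605, 0.1012, 0.0252, 0 → R0 = 2.6574
x·lx·mx: 0, 1.2369, 1.2376, 1.5444, 0.642, 0.506, 0.1512, 0 → Σ = 5.3181
T = 5.3181 / 2.6574 = 2.001242… → 2.00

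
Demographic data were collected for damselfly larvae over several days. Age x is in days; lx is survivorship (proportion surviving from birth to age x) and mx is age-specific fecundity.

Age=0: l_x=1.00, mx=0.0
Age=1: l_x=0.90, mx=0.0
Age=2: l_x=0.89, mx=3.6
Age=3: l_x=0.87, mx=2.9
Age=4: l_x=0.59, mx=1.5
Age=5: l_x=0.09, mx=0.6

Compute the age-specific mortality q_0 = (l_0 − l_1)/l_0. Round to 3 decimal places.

q_0 = (l_0 − l_1) / l_0 = (1 − 0.9) / 1
     = 0.1 / 1 = 0.1 → 0.100

0.100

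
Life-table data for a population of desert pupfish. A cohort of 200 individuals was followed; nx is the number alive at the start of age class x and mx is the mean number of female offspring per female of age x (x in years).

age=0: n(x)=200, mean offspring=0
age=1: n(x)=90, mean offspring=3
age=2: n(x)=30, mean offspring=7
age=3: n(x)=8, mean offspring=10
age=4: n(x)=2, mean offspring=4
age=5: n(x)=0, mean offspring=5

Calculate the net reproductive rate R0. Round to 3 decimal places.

lx = nx/n0 = nx/200: 1, 0.45, 0.15, 0.04, 0.01, 0
lx·mx by age: 0, 1.35, 1.05, 0.4, 0.04, 0
R0 = Σ lx·mx = 2.84 → 2.840

2.840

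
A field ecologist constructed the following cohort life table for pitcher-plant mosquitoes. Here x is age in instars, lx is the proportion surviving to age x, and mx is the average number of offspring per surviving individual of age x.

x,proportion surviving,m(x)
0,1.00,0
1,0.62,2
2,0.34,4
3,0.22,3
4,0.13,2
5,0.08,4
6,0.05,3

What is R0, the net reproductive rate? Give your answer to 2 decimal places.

3.99

lx·mx by age: 0, 1.24, 1.36, 0.66, 0.26, 0.32, 0.15
R0 = Σ lx·mx = 3.99 → 3.99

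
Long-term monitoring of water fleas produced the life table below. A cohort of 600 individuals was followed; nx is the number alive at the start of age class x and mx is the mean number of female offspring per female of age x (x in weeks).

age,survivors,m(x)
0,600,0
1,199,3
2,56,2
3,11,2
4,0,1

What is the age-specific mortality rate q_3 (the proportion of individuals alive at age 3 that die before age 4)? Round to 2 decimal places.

lx = nx/n0 = nx/600: 1, 0.33167…, 0.09333…, 0.01833…, 0
q_3 = (l_3 − l_4) / l_3 = (0.018333… − 0) / 0.018333…
     = 0.018333… / 0.018333… = 1 → 1.00

1.00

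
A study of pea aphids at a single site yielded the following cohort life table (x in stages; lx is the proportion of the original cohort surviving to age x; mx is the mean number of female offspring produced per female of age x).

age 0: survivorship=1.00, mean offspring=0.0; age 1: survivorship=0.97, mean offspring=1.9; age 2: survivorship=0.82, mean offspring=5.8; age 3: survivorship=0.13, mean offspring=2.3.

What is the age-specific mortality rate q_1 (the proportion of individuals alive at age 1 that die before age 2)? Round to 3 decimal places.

q_1 = (l_1 − l_2) / l_1 = (0.97 − 0.82) / 0.97
     = 0.15 / 0.97 = 0.154639… → 0.155

0.155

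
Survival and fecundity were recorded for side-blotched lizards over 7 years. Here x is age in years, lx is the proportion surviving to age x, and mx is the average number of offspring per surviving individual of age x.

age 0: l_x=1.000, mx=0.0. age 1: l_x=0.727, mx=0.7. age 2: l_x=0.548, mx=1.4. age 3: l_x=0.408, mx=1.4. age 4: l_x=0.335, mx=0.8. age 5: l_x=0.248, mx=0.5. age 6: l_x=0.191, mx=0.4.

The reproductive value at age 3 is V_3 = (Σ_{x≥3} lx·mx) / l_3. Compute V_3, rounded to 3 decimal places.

lx·mx for x ≥ 3: 0.5712, 0.268, 0.124, 0.0764 → sum = 1.0396
V_3 = 1.0396 / l_3 = 1.0396 / 0.408 = 2.548039… → 2.548

2.548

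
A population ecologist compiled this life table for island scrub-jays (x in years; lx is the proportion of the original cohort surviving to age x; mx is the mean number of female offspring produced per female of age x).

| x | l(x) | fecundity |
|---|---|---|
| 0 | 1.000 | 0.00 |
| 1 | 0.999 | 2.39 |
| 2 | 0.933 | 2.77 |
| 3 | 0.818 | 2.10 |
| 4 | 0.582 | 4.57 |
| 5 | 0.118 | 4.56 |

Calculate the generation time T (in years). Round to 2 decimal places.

lx·mx: 0, 2.38761, 2.58441, 1.7178, 2.65974, 0.53808 → R0 = 9.88764
x·lx·mx: 0, 2.38761, 5.16882, 5.1534, 10.63896, 2.6904 → Σ = 26.03919
T = 26.03919 / 9.88764 = 2.633509… → 2.63

2.63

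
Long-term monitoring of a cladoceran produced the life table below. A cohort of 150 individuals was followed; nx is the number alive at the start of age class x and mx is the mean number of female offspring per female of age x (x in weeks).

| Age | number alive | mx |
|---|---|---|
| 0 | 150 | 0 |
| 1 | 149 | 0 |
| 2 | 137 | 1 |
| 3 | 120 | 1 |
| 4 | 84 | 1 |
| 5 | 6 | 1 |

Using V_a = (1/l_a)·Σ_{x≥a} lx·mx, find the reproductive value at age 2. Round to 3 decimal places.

lx = nx/n0 = nx/150: 1, 0.99333…, 0.91333…, 0.8, 0.56, 0.04
lx·mx for x ≥ 2: 0.913333…, 0.8, 0.56, 0.04 → sum = 2.313333…
V_2 = 2.313333… / l_2 = 2.313333… / 0.913333… = 2.532847… → 2.533

2.533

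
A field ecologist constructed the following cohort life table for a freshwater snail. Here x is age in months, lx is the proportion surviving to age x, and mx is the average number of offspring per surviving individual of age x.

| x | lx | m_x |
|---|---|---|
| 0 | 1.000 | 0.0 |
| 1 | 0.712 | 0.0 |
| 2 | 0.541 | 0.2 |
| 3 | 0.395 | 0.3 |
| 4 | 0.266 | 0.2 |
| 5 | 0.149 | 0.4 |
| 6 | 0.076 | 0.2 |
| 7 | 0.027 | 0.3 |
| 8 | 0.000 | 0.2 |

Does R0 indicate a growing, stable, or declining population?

R0 = Σ lx·mx = 0 + 0 + 0.1082 + 0.1185 + 0.0532 + 0.0596 + 0.0152 + 0.0081 + 0 = 0.3628
R0 < 1, so the population is declining.

declining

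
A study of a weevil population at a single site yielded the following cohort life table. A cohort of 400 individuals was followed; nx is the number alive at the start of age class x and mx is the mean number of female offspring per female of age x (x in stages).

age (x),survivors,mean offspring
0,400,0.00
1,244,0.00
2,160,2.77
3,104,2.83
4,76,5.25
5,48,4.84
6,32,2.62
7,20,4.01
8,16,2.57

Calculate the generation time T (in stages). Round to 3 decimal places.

lx = nx/n0 = nx/400: 1, 0.61, 0.4, 0.26, 0.19, 0.12, 0.08, 0.05, 0.04
lx·mx: 0, 0, 1.108, 0.7358, 0.9975, 0.5808, 0.2096, 0.2005, 0.1028 → R0 = 3.935
x·lx·mx: 0, 0, 2.216, 2.2074, 3.99, 2.904, 1.2576, 1.4035, 0.8224 → Σ = 14.8009
T = 14.8009 / 3.935 = 3.761347… → 3.761

3.761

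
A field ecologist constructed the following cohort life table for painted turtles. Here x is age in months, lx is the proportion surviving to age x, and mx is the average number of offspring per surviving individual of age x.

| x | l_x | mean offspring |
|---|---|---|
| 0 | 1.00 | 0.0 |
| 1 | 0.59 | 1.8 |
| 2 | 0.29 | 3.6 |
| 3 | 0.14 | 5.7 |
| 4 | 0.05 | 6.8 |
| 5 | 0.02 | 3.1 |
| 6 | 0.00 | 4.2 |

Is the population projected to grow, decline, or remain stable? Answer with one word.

R0 = Σ lx·mx = 0 + 1.062 + 1.044 + 0.798 + 0.34 + 0.062 + 0 = 3.306
R0 > 1, so the population is growing.

growing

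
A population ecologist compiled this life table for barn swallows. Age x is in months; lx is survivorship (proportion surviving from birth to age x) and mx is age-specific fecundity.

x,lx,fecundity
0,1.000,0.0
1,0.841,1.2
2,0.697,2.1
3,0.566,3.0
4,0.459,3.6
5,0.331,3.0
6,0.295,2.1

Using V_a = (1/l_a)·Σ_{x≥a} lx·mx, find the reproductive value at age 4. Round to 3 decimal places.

lx·mx for x ≥ 4: 1.6524, 0.993, 0.6195 → sum = 3.2649
V_4 = 3.2649 / l_4 = 3.2649 / 0.459 = 7.113072… → 7.113

7.113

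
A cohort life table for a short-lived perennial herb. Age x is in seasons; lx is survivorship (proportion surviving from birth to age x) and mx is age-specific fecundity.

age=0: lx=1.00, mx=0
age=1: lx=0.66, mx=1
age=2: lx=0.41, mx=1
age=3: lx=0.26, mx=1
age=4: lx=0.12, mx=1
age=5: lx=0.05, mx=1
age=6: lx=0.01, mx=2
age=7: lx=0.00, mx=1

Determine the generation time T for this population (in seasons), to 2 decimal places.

lx·mx: 0, 0.66, 0.41, 0.26, 0.12, 0.05, 0.02, 0 → R0 = 1.52
x·lx·mx: 0, 0.66, 0.82, 0.78, 0.48, 0.25, 0.12, 0 → Σ = 3.11
T = 3.11 / 1.52 = 2.046053… → 2.05

2.05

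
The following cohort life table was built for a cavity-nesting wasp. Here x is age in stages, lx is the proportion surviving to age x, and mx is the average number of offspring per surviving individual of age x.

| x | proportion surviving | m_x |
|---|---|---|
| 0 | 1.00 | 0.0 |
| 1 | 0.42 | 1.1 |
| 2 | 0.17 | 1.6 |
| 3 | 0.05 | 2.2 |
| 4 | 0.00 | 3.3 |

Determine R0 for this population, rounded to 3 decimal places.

0.844

lx·mx by age: 0, 0.462, 0.272, 0.11, 0
R0 = Σ lx·mx = 0.844 → 0.844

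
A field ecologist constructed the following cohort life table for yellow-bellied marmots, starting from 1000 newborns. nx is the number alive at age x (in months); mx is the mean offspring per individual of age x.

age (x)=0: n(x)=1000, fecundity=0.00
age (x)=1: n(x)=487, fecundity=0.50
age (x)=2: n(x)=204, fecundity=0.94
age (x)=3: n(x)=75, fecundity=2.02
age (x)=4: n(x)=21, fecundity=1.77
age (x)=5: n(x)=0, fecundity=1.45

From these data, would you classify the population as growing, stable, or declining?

lx = nx/n0 = nx/1000: 1, 0.487, 0.204, 0.075, 0.021, 0
R0 = Σ lx·mx = 0 + 0.2435 + 0.19176 + 0.1515 + 0.03717 + 0 = 0.62393
R0 < 1, so the population is declining.

declining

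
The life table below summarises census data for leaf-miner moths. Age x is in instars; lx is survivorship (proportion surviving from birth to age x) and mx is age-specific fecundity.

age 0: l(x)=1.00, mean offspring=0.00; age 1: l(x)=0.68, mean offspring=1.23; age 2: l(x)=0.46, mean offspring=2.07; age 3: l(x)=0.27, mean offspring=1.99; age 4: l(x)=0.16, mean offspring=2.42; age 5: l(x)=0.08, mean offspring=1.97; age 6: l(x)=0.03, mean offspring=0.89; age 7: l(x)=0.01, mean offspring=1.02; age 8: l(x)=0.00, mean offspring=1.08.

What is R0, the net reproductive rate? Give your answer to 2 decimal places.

2.91

lx·mx by age: 0, 0.8364, 0.9522, 0.5373, 0.3872, 0.1576, 0.0267, 0.0102, 0
R0 = Σ lx·mx = 2.9076 → 2.91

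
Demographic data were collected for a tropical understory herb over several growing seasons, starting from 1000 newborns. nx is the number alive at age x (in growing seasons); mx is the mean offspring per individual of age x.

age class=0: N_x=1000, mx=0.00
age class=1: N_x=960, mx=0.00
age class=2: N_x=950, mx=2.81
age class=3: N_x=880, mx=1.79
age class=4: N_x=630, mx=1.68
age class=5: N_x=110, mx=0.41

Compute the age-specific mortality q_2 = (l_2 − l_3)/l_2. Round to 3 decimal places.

lx = nx/n0 = nx/1000: 1, 0.96, 0.95, 0.88, 0.63, 0.11
q_2 = (l_2 − l_3) / l_2 = (0.95 − 0.88) / 0.95
     = 0.07 / 0.95 = 0.073684… → 0.074

0.074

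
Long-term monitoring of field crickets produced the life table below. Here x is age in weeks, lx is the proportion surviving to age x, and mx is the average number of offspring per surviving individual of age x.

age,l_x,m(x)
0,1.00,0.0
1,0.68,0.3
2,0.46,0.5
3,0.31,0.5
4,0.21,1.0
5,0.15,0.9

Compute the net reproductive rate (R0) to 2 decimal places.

0.93

lx·mx by age: 0, 0.204, 0.23, 0.155, 0.21, 0.135
R0 = Σ lx·mx = 0.934 → 0.93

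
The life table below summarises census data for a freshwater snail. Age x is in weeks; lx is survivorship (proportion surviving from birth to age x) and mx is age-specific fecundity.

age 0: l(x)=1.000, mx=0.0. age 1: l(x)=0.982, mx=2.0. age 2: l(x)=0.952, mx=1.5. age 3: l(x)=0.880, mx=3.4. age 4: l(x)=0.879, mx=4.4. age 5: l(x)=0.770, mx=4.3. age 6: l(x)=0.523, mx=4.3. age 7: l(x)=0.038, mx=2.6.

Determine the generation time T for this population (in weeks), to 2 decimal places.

lx·mx: 0, 1.964, 1.428, 2.992, 3.8676, 3.311, 2.2489, 0.0988 → R0 = 15.9103
x·lx·mx: 0, 1.964, 2.856, 8.976, 15.4704, 16.555, 13.4934, 0.6916 → Σ = 60.0064
T = 60.0064 / 15.9103 = 3.771544… → 3.77

3.77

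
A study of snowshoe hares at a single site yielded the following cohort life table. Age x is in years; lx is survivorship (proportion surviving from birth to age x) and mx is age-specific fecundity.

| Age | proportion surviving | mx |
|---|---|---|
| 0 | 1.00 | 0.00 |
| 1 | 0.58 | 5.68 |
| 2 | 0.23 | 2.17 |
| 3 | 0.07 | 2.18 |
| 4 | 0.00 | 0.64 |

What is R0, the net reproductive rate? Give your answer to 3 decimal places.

3.946

lx·mx by age: 0, 3.2944, 0.4991, 0.1526, 0
R0 = Σ lx·mx = 3.9461 → 3.946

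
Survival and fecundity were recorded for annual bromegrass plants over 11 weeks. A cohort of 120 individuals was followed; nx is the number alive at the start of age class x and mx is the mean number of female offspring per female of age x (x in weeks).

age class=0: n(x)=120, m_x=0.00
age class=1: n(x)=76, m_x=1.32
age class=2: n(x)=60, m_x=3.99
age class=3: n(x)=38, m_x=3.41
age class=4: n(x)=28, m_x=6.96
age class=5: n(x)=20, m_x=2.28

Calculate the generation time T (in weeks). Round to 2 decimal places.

2.78

lx = nx/n0 = nx/120: 1, 0.63333…, 0.5, 0.31667…, 0.23333…, 0.16667…
lx·mx: 0, 0.836…, 1.995, 1.079833…, 1.624…, 0.38… → R0 = 5.914833…
x·lx·mx: 0, 0.836…, 3.99, 3.2395…, 6.496…, 1.9… → Σ = 16.4615…
T = 16.4615… / 5.914833… = 2.783088… → 2.78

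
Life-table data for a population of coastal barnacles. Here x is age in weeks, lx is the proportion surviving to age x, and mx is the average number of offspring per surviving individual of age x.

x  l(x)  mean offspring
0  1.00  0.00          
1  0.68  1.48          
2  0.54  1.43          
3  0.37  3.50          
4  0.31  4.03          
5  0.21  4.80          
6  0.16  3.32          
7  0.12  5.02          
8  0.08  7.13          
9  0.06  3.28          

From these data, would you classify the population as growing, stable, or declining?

growing

R0 = Σ lx·mx = 0 + 1.0064 + 0.7722 + 1.295 + 1.2493 + 1.008 + 0.5312 + 0.6024 + 0.5704 + 0.1968 = 7.2317
R0 > 1, so the population is growing.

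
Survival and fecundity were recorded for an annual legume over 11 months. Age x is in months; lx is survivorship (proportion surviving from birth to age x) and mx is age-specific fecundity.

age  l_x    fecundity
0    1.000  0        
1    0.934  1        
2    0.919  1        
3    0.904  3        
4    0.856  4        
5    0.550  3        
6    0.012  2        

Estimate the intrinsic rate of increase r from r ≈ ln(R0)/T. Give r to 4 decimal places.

R0 = Σ lx·mx = 0 + 0.934 + 0.919 + 2.712 + 3.424 + 1.65 + 0.024 = 9.663
Σ x·lx·mx = 32.998; T = 32.998/9.663 = 3.41488…
r ≈ ln(R0)/T = ln(9.663)/3.41488… = 0.664241… → 0.6642

0.6642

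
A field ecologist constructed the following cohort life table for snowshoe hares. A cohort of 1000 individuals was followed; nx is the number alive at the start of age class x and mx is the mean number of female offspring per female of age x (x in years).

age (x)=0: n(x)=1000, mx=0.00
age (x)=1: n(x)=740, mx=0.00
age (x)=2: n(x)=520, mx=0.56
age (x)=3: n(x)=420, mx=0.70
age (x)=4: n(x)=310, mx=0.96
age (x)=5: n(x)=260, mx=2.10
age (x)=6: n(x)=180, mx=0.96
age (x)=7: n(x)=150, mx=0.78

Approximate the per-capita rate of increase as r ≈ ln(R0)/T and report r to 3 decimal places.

lx = nx/n0 = nx/1000: 1, 0.74, 0.52, 0.42, 0.31, 0.26, 0.18, 0.15
R0 = Σ lx·mx = 0 + 0 + 0.2912 + 0.294 + 0.2976 + 0.546 + 0.1728 + 0.117 = 1.7186
Σ x·lx·mx = 7.2406; T = 7.2406/1.7186 = 4.21308…
r ≈ ln(R0)/T = ln(1.7186)/4.21308… = 0.12853… → 0.129

0.129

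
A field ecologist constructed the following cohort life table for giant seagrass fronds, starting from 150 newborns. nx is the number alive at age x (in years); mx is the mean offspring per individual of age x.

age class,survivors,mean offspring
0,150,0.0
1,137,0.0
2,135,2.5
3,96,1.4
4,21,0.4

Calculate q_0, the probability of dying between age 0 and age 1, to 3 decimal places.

lx = nx/n0 = nx/150: 1, 0.91333…, 0.9, 0.64, 0.14
q_0 = (l_0 − l_1) / l_0 = (1 − 0.913333…) / 1
     = 0.086667… / 1 = 0.086667… → 0.087

0.087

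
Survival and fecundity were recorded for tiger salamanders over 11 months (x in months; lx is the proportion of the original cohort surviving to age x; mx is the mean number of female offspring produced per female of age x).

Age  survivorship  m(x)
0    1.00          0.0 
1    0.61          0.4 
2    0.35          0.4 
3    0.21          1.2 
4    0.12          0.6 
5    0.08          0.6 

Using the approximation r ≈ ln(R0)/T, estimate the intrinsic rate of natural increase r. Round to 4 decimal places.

R0 = Σ lx·mx = 0 + 0.244 + 0.14 + 0.252 + 0.072 + 0.048 = 0.756
Σ x·lx·mx = 1.808; T = 1.808/0.756 = 2.39153…
r ≈ ln(R0)/T = ln(0.756)/2.39153… = -0.11696… → -0.1170

-0.1170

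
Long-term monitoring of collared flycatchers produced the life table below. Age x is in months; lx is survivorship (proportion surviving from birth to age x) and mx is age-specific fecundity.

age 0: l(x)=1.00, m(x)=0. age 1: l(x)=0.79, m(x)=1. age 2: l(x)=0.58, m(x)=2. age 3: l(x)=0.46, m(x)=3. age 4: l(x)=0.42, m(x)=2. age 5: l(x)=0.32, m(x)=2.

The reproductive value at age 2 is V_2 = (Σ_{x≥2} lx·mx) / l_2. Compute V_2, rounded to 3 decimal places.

lx·mx for x ≥ 2: 1.16, 1.38, 0.84, 0.64 → sum = 4.02
V_2 = 4.02 / l_2 = 4.02 / 0.58 = 6.931034… → 6.931

6.931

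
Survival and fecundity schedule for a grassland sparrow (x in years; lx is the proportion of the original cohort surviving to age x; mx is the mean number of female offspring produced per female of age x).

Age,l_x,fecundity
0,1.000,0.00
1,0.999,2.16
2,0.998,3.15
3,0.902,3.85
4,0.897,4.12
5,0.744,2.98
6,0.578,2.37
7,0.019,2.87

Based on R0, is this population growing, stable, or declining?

R0 = Σ lx·mx = 0 + 2.15784 + 3.1437 + 3.4727 + 3.69564 + 2.21712 + 1.36986 + 0.05453 = 16.11139
R0 > 1, so the population is growing.

growing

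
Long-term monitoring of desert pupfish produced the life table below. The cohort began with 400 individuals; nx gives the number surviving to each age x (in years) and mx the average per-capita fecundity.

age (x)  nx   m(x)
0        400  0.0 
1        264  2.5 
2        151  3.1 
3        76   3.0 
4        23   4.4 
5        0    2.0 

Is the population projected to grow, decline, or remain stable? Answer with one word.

growing

lx = nx/n0 = nx/400: 1, 0.66, 0.3775, 0.19, 0.0575, 0
R0 = Σ lx·mx = 0 + 1.65 + 1.17025 + 0.57 + 0.253 + 0 = 3.64325
R0 > 1, so the population is growing.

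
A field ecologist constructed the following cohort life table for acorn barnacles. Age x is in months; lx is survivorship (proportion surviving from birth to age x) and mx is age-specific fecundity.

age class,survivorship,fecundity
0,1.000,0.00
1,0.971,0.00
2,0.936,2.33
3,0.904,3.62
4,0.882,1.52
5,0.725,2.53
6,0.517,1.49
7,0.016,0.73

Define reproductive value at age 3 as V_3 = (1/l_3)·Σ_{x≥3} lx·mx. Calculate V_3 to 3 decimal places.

7.997

lx·mx for x ≥ 3: 3.27248, 1.34064, 1.83425, 0.77033, 0.01168 → sum = 7.22938
V_3 = 7.22938 / l_3 = 7.22938 / 0.904 = 7.997102… → 7.997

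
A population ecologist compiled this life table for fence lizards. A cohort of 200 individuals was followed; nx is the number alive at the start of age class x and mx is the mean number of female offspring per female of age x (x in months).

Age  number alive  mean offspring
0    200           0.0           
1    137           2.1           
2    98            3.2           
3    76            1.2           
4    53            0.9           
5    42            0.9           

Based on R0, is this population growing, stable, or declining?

lx = nx/n0 = nx/200: 1, 0.685, 0.49, 0.38, 0.265, 0.21
R0 = Σ lx·mx = 0 + 1.4385 + 1.568 + 0.456 + 0.2385 + 0.189 = 3.89
R0 > 1, so the population is growing.

growing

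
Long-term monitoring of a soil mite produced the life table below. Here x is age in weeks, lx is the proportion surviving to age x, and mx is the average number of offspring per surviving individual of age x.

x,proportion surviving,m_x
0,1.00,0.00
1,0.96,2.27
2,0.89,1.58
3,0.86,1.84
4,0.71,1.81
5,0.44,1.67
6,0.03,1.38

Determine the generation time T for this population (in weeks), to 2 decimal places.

lx·mx: 0, 2.1792, 1.4062, 1.5824, 1.2851, 0.7348, 0.0414 → R0 = 7.2291
x·lx·mx: 0, 2.1792, 2.8124, 4.7472, 5.1404, 3.674, 0.2484 → Σ = 18.8016
T = 18.8016 / 7.2291 = 2.600822… → 2.60

2.60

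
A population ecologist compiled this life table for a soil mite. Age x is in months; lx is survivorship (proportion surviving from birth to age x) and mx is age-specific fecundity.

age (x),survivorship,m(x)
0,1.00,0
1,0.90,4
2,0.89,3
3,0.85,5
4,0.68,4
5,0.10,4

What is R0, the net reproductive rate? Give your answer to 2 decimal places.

lx·mx by age: 0, 3.6, 2.67, 4.25, 2.72, 0.4
R0 = Σ lx·mx = 13.64 → 13.64

13.64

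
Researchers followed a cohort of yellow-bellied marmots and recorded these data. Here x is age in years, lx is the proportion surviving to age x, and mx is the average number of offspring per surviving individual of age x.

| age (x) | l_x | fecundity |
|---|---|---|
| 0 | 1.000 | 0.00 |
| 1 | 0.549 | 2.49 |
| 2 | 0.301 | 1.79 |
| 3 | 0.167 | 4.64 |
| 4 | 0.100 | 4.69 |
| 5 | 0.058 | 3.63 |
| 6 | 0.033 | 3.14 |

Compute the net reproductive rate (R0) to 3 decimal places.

3.464

lx·mx by age: 0, 1.36701, 0.53879, 0.77488, 0.469, 0.21054, 0.10362
R0 = Σ lx·mx = 3.46384 → 3.464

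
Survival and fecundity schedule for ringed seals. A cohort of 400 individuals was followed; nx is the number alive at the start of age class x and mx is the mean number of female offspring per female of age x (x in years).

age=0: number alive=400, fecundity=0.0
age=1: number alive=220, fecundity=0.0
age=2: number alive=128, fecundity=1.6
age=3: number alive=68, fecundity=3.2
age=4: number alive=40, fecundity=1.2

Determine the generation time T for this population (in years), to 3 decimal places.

2.667

lx = nx/n0 = nx/400: 1, 0.55, 0.32, 0.17, 0.1
lx·mx: 0, 0, 0.512, 0.544, 0.12 → R0 = 1.176
x·lx·mx: 0, 0, 1.024, 1.632, 0.48 → Σ = 3.136
T = 3.136 / 1.176 = 2.666667… → 2.667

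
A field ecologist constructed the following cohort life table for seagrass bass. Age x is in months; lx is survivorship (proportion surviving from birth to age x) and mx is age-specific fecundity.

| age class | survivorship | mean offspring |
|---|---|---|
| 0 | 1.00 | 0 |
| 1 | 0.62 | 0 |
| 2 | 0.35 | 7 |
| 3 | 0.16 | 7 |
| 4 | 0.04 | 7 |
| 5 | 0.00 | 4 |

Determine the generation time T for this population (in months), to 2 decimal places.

lx·mx: 0, 0, 2.45, 1.12, 0.28, 0 → R0 = 3.85
x·lx·mx: 0, 0, 4.9, 3.36, 1.12, 0 → Σ = 9.38
T = 9.38 / 3.85 = 2.436364… → 2.44

2.44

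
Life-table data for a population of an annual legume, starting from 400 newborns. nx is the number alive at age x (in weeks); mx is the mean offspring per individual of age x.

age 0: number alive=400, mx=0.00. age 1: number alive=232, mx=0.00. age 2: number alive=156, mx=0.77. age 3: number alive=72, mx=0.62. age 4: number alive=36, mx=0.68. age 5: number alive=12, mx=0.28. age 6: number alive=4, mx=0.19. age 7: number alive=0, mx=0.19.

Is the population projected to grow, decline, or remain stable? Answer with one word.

declining

lx = nx/n0 = nx/400: 1, 0.58, 0.39, 0.18, 0.09, 0.03, 0.01, 0
R0 = Σ lx·mx = 0 + 0 + 0.3003 + 0.1116 + 0.0612 + 0.0084 + 0.0019 + 0 = 0.4834
R0 < 1, so the population is declining.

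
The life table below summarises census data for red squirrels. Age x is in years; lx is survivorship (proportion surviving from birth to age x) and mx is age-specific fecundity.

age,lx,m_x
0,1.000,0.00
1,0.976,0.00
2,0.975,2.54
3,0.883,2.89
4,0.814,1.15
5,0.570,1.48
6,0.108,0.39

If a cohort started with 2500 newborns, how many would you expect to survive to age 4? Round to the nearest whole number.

Expected survivors = N0 · l_4 = 2500 × 0.814 = 2035 → 2035

2035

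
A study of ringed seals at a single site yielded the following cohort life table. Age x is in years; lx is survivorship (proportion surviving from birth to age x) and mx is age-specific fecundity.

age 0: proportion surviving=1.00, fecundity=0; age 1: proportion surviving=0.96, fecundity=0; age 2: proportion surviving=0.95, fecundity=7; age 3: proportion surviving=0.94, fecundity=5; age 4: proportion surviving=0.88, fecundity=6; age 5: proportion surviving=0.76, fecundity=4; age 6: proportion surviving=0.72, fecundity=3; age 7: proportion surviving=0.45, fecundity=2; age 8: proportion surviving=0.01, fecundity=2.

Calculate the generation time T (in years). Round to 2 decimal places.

3.65

lx·mx: 0, 0, 6.65, 4.7, 5.28, 3.04, 2.16, 0.9, 0.02 → R0 = 22.75
x·lx·mx: 0, 0, 13.3, 14.1, 21.12, 15.2, 12.96, 6.3, 0.16 → Σ = 83.14
T = 83.14 / 22.75 = 3.654505… → 3.65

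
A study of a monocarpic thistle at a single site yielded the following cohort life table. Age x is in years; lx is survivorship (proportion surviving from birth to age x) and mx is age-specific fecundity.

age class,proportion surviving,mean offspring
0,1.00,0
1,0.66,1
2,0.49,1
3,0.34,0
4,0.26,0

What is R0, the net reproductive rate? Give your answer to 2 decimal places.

lx·mx by age: 0, 0.66, 0.49, 0, 0
R0 = Σ lx·mx = 1.15 → 1.15

1.15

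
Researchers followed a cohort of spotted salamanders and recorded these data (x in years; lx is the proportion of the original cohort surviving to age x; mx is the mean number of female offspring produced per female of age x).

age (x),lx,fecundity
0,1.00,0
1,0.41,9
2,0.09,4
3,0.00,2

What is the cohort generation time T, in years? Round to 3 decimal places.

1.089

lx·mx: 0, 3.69, 0.36, 0 → R0 = 4.05
x·lx·mx: 0, 3.69, 0.72, 0 → Σ = 4.41
T = 4.41 / 4.05 = 1.088889… → 1.089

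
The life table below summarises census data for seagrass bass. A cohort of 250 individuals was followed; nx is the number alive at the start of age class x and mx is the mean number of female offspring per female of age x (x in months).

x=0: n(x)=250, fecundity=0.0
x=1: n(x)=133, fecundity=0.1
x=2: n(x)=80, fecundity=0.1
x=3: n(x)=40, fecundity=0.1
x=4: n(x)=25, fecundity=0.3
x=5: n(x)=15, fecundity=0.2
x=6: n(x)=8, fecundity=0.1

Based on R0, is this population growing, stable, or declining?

lx = nx/n0 = nx/250: 1, 0.532, 0.32, 0.16, 0.1, 0.06, 0.032
R0 = Σ lx·mx = 0 + 0.0532 + 0.032 + 0.016 + 0.03 + 0.012 + 0.0032 = 0.1464
R0 < 1, so the population is declining.

declining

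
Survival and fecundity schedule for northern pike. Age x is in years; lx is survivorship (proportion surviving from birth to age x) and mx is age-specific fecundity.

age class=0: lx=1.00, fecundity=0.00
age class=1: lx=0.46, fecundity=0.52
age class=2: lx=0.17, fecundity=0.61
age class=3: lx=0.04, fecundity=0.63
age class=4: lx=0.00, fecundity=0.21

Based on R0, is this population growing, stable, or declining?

declining

R0 = Σ lx·mx = 0 + 0.2392 + 0.1037 + 0.0252 + 0 = 0.3681
R0 < 1, so the population is declining.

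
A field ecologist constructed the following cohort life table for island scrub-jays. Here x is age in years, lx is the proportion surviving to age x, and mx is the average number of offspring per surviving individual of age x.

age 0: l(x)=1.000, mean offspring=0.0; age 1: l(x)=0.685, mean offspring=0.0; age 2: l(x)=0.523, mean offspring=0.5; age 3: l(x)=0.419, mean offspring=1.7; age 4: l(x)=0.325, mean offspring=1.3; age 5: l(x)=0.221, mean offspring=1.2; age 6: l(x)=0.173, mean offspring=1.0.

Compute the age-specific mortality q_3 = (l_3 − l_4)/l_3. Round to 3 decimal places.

0.224

q_3 = (l_3 − l_4) / l_3 = (0.419 − 0.325) / 0.419
     = 0.094 / 0.419 = 0.224344… → 0.224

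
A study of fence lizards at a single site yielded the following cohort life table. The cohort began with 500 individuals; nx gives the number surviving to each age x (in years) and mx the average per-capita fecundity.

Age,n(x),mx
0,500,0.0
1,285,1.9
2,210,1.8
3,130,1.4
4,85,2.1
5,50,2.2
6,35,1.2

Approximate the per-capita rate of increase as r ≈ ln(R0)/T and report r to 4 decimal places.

0.4485

lx = nx/n0 = nx/500: 1, 0.57, 0.42, 0.26, 0.17, 0.1, 0.07
R0 = Σ lx·mx = 0 + 1.083 + 0.756 + 0.364 + 0.357 + 0.22 + 0.084 = 2.864
Σ x·lx·mx = 6.719; T = 6.719/2.864 = 2.34602…
r ≈ ln(R0)/T = ln(2.864)/2.34602… = 0.448513… → 0.4485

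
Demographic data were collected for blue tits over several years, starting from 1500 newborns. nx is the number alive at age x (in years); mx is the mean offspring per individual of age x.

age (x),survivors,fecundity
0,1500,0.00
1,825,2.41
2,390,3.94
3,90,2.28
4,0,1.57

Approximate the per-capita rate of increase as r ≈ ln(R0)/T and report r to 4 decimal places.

lx = nx/n0 = nx/1500: 1, 0.55, 0.26, 0.06, 0
R0 = Σ lx·mx = 0 + 1.3255 + 1.0244 + 0.1368 + 0 = 2.4867
Σ x·lx·mx = 3.7847; T = 3.7847/2.4867 = 1.52198…
r ≈ ln(R0)/T = ln(2.4867)/1.52198… = 0.598535… → 0.5985

0.5985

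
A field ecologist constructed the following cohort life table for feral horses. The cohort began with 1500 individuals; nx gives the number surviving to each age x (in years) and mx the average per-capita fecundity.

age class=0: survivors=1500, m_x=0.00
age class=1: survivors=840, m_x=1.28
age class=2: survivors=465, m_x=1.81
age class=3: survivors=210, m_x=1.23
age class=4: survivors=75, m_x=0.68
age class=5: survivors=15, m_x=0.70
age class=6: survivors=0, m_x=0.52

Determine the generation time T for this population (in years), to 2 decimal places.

lx = nx/n0 = nx/1500: 1, 0.56, 0.31, 0.14, 0.05, 0.01, 0
lx·mx: 0, 0.7168, 0.5611, 0.1722, 0.034, 0.007, 0 → R0 = 1.4911
x·lx·mx: 0, 0.7168, 1.1222, 0.5166, 0.136, 0.035, 0 → Σ = 2.5266
T = 2.5266 / 1.4911 = 1.694454… → 1.69

1.69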